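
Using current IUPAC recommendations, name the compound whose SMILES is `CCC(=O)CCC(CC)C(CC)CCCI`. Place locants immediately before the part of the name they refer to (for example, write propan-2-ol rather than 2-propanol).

Counting along the main chain through the carbonyl gives 10 carbons: the parent is decane.
The highest-priority functional group is a ketone (C=O on an internal carbon), so the name ends in -one.
The numbering direction is chosen so that numbering from this end puts the carbonyl group at C-3 rather than C-8.
With this numbering: the carbonyl at C-3; ethyl groups at C-6 and C-7; an iodo group at C-10.
Prefixes are listed alphabetically: ethyl, iodo.
Assembling the pieces gives 6,7-diethyl-10-iododecan-3-one.

6,7-diethyl-10-iododecan-3-one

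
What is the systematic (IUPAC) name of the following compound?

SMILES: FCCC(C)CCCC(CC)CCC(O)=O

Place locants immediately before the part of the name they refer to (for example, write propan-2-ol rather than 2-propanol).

Counting along the main chain through the –COOH group gives 10 carbons: the parent is decane.
The highest-priority functional group is a carboxylic acid (terminal –COOH), so the name ends in -oic acid.
The numbering direction is chosen so that the carboxylic acid carbon is C-1 by definition.
That gives an ethyl group at C-4; a fluoro group at C-10; a methyl group at C-8.
Substituent prefixes are cited in alphabetical order (multiplying prefixes like di-/tri- are ignored for ordering).
Putting it together: 4-ethyl-10-fluoro-8-methyldecanoic acid.

4-ethyl-10-fluoro-8-methyldecanoic acid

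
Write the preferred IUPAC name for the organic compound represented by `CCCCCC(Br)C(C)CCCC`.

6-bromo-5-methylundecane

The parent chain contains 11 carbons (undecane).
Choose the numbering such that the substituent locant set {5,6} is lower than {6,7} at the first point of difference.
That gives a bromo group at C-6; a methyl group at C-5.
Prefixes are listed alphabetically: bromo, methyl.
The name is 6-bromo-5-methylundecane.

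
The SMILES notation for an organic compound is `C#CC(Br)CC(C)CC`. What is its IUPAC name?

3-bromo-5-methylhept-1-yne

The longest chain bearing the multiple bond is 7 carbons long (heptane).
There is one C≡C triple bond, indicated by the ending -yne.
Number the chain so that numbering from this end puts the triple bond at C-1 rather than C-6.
With this numbering: the triple bond between C-1 and C-2; a bromo group at C-3; a methyl group at C-5.
The substituents are ordered alphabetically, ignoring any di-/tri- multipliers.
Assembling the pieces gives 3-bromo-5-methylhept-1-yne.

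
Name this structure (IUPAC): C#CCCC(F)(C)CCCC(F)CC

The longest chain bearing the multiple bond is 11 carbons long (undecane).
A C≡C triple bond in the chain gives the infix -yne-.
The numbering direction is chosen so that numbering from this end puts the triple bond at C-1 rather than C-10.
That gives the triple bond between C-1 and C-2; fluoro groups at C-5 and C-9; a methyl group at C-5.
Prefixes are listed alphabetically: fluoro, methyl.
The name is 5,9-difluoro-5-methylundec-1-yne.

5,9-difluoro-5-methylundec-1-yne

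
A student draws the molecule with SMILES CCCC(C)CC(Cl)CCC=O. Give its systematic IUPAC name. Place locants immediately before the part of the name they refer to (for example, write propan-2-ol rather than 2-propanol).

Counting along the main chain through the –CHO group gives 9 carbons: the parent is nonane.
The principal characteristic group is an aldehyde (terminal –CHO), named with the suffix -al.
The numbering direction is chosen so that the aldehyde carbon is C-1 by definition.
That gives a chloro group at C-4; a methyl group at C-6.
Prefixes are listed alphabetically: chloro, methyl.
The name is 4-chloro-6-methylnonanal.

4-chloro-6-methylnonanal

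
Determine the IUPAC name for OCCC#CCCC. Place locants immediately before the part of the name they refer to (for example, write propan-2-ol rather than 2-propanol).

The longest chain bearing the –OH group and the multiple bond is 7 carbons long (heptane).
The highest-priority functional group is an alcohol (–OH), so the name ends in -ol.
There is one C≡C triple bond, indicated by the ending -yne.
The numbering direction is chosen so that numbering from this end puts the hydroxyl group at C-1 rather than C-7.
This places the hydroxyl at C-1; the triple bond between C-3 and C-4.
Assembling the pieces gives hept-3-yn-1-ol.

hept-3-yn-1-ol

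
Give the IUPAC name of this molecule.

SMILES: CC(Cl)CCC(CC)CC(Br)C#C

3-bromo-8-chloro-5-ethylnon-1-yne

The longest chain bearing the multiple bond is 9 carbons long (nonane).
The chain contains a C≡C triple bond, so the unsaturation ending is -yne.
Number the chain so that numbering from this end puts the triple bond at C-1 rather than C-8.
This places the triple bond between C-1 and C-2; a bromo group at C-3; a chloro group at C-8; an ethyl group at C-5.
Substituent prefixes are cited in alphabetical order (multiplying prefixes like di-/tri- are ignored for ordering).
Assembling the pieces gives 3-bromo-8-chloro-5-ethylnon-1-yne.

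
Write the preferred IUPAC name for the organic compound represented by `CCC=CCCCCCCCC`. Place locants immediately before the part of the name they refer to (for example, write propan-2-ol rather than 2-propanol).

Counting along the main chain through the multiple bond gives 12 carbons: the parent is dodecane.
The chain contains a C=C double bond, so the unsaturation ending is -ene.
The numbering direction is chosen so that numbering from this end puts the double bond at C-3 rather than C-9.
This places the double bond between C-3 and C-4.
Assembling the pieces gives dodec-3-ene.

dodec-3-ene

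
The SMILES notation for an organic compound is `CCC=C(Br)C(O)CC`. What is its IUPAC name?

The longest carbon chain that includes the –OH group and the multiple bond has 7 carbons, so the parent hydride is heptane.
The principal characteristic group is an alcohol (–OH), named with the suffix -ol.
The chain contains a C=C double bond, so the unsaturation ending is -ene.
Number the chain so that numbering from this end puts the hydroxyl group at C-3 rather than C-5.
This places the hydroxyl at C-3; the double bond between C-4 and C-5; a bromo group at C-4.
The name is 4-bromohept-4-en-3-ol.

4-bromohept-4-en-3-ol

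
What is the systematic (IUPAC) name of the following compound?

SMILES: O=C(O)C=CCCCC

The longest carbon chain that includes the –COOH group and the multiple bond has 7 carbons, so the parent hydride is heptane.
A carboxylic acid (terminal –COOH) is the principal characteristic group, giving the suffix -oic acid.
A C=C double bond in the chain gives the infix -ene-.
Number the chain so that the carboxylic acid carbon is C-1 by definition.
That gives the double bond between C-2 and C-3.
The name is hept-2-enoic acid.

hept-2-enoic acid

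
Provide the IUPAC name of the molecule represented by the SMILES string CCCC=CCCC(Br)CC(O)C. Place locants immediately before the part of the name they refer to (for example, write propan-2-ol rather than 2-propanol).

4-bromoundec-7-en-2-ol

The longest chain bearing the –OH group and the multiple bond is 11 carbons long (undecane).
An alcohol (–OH) is the principal characteristic group, giving the suffix -ol.
The chain contains a C=C double bond, so the unsaturation ending is -ene.
Choose the numbering such that numbering from this end puts the hydroxyl group at C-2 rather than C-10.
That gives the hydroxyl at C-2; the double bond between C-7 and C-8; a bromo group at C-4.
Putting it together: 4-bromoundec-7-en-2-ol.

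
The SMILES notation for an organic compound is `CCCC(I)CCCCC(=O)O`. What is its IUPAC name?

Counting along the main chain through the –COOH group gives 9 carbons: the parent is nonane.
The highest-priority functional group is a carboxylic acid (terminal –COOH), so the name ends in -oic acid.
The numbering direction is chosen so that the carboxylic acid carbon is C-1 by definition.
With this numbering: an iodo group at C-6.
Putting it together: 6-iodononanoic acid.

6-iodononanoic acid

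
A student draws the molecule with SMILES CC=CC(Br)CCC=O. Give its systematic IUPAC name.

The longest chain bearing the –CHO group and the multiple bond is 7 carbons long (heptane).
The highest-priority functional group is an aldehyde (terminal –CHO), so the name ends in -al.
A C=C double bond in the chain gives the infix -ene-.
Number the chain so that the aldehyde carbon is C-1 by definition.
This places the double bond between C-5 and C-6; a bromo group at C-4.
The name is 4-bromohept-5-enal.

4-bromohept-5-enal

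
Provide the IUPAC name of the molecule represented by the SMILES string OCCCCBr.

Counting along the main chain through the –OH group gives 4 carbons: the parent is butane.
An alcohol (–OH) is the principal characteristic group, giving the suffix -ol.
The numbering direction is chosen so that numbering from this end puts the hydroxyl group at C-1 rather than C-4.
This places the hydroxyl at C-1; a bromo group at C-4.
Putting it together: 4-bromobutan-1-ol.

4-bromobutan-1-ol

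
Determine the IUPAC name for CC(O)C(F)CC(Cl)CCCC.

Counting along the main chain through the –OH group gives 9 carbons: the parent is nonane.
The principal characteristic group is an alcohol (–OH), named with the suffix -ol.
Number the chain so that numbering from this end puts the hydroxyl group at C-2 rather than C-8.
With this numbering: the hydroxyl at C-2; a chloro group at C-5; a fluoro group at C-3.
The substituents are ordered alphabetically, ignoring any di-/tri- multipliers.
Putting it together: 5-chloro-3-fluorononan-2-ol.

5-chloro-3-fluorononan-2-ol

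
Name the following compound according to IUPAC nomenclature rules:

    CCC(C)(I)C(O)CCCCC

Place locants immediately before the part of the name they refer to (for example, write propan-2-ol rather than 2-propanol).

3-iodo-3-methylnonan-4-ol

The longest carbon chain that includes the –OH group has 9 carbons, so the parent hydride is nonane.
The principal characteristic group is an alcohol (–OH), named with the suffix -ol.
The numbering direction is chosen so that numbering from this end puts the hydroxyl group at C-4 rather than C-6.
With this numbering: the hydroxyl at C-4; an iodo group at C-3; a methyl group at C-3.
Substituent prefixes are cited in alphabetical order (multiplying prefixes like di-/tri- are ignored for ordering).
Putting it together: 3-iodo-3-methylnonan-4-ol.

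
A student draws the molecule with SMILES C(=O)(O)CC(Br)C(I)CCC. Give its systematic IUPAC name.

Counting along the main chain through the –COOH group gives 7 carbons: the parent is heptane.
The principal characteristic group is a carboxylic acid (terminal –COOH), named with the suffix -oic acid.
Number the chain so that the carboxylic acid carbon is C-1 by definition.
With this numbering: a bromo group at C-3; an iodo group at C-4.
Prefixes are listed alphabetically: bromo, iodo.
Putting it together: 3-bromo-4-iodoheptanoic acid.

3-bromo-4-iodoheptanoic acid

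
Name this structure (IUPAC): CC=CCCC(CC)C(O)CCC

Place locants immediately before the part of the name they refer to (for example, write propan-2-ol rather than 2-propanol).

5-ethyldec-8-en-4-ol

The longest chain bearing the –OH group and the multiple bond is 10 carbons long (decane).
The highest-priority functional group is an alcohol (–OH), so the name ends in -ol.
There is one C=C double bond, indicated by the ending -ene.
Number the chain so that numbering from this end puts the hydroxyl group at C-4 rather than C-7.
That gives the hydroxyl at C-4; the double bond between C-8 and C-9; an ethyl group at C-5.
Putting it together: 5-ethyldec-8-en-4-ol.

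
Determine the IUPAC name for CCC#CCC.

hex-3-yne

Counting along the main chain through the multiple bond gives 6 carbons: the parent is hexane.
There is one C≡C triple bond, indicated by the ending -yne.
Numbering from either end gives identical locants here.
With this numbering: the triple bond between C-3 and C-4.
Putting it together: hex-3-yne.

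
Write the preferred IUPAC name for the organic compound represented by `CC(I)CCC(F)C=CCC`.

Counting along the main chain through the multiple bond gives 9 carbons: the parent is nonane.
A C=C double bond in the chain gives the infix -ene-.
Choose the numbering such that numbering from this end puts the double bond at C-3 rather than C-6.
That gives the double bond between C-3 and C-4; a fluoro group at C-5; an iodo group at C-8.
Prefixes are listed alphabetically: fluoro, iodo.
The name is 5-fluoro-8-iodonon-3-ene.

5-fluoro-8-iodonon-3-ene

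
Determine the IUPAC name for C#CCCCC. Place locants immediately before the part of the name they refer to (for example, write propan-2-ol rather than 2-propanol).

The longest carbon chain that includes the multiple bond has 6 carbons, so the parent hydride is hexane.
A C≡C triple bond in the chain gives the infix -yne-.
Choose the numbering such that numbering from this end puts the triple bond at C-1 rather than C-5.
With this numbering: the triple bond between C-1 and C-2.
Putting it together: hex-1-yne.

hex-1-yne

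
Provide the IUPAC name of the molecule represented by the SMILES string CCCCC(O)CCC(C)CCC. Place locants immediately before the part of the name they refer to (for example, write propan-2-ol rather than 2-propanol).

8-methylundecan-5-ol

The longest carbon chain that includes the –OH group has 11 carbons, so the parent hydride is undecane.
The principal characteristic group is an alcohol (–OH), named with the suffix -ol.
Choose the numbering such that numbering from this end puts the hydroxyl group at C-5 rather than C-7.
That gives the hydroxyl at C-5; a methyl group at C-8.
Putting it together: 8-methylundecan-5-ol.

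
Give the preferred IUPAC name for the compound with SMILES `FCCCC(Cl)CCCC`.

The longest carbon chain is 8 atoms: the parent is octane.
Number the chain so that the substituent locant set {1,4} is lower than {5,8} at the first point of difference.
That gives a chloro group at C-4; a fluoro group at C-1.
The substituents are ordered alphabetically, ignoring any di-/tri- multipliers.
Putting it together: 4-chloro-1-fluorooctane.

4-chloro-1-fluorooctane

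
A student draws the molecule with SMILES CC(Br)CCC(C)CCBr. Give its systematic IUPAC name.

The longest carbon chain is 7 atoms: the parent is heptane.
Number the chain so that the substituent locant set {1,3,6} is lower than {2,5,7} at the first point of difference.
That gives bromo groups at C-1 and C-6; a methyl group at C-3.
Substituent prefixes are cited in alphabetical order (multiplying prefixes like di-/tri- are ignored for ordering).
Putting it together: 1,6-dibromo-3-methylheptane.

1,6-dibromo-3-methylheptane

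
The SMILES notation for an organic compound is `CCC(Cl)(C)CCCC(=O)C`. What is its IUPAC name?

The longest carbon chain that includes the carbonyl has 8 carbons, so the parent hydride is octane.
A ketone (C=O on an internal carbon) is the principal characteristic group, giving the suffix -one.
Choose the numbering such that numbering from this end puts the carbonyl group at C-2 rather than C-7.
That gives the carbonyl at C-2; a chloro group at C-6; a methyl group at C-6.
Prefixes are listed alphabetically: chloro, methyl.
Putting it together: 6-chloro-6-methyloctan-2-one.

6-chloro-6-methyloctan-2-one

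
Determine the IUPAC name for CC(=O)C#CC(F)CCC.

5-fluorooct-3-yn-2-one

The longest chain bearing the carbonyl and the multiple bond is 8 carbons long (octane).
A ketone (C=O on an internal carbon) is the principal characteristic group, giving the suffix -one.
The chain contains a C≡C triple bond, so the unsaturation ending is -yne.
Number the chain so that numbering from this end puts the carbonyl group at C-2 rather than C-7.
With this numbering: the carbonyl at C-2; the triple bond between C-3 and C-4; a fluoro group at C-5.
Putting it together: 5-fluorooct-3-yn-2-one.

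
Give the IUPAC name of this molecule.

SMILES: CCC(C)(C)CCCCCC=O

7,7-dimethylnonanal

The longest carbon chain that includes the –CHO group has 9 carbons, so the parent hydride is nonane.
The principal characteristic group is an aldehyde (terminal –CHO), named with the suffix -al.
The numbering direction is chosen so that the aldehyde carbon is C-1 by definition.
This places two methyl groups at C-7.
The name is 7,7-dimethylnonanal.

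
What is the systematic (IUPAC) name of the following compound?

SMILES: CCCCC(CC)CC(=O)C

The longest chain bearing the carbonyl is 8 carbons long (octane).
The principal characteristic group is a ketone (C=O on an internal carbon), named with the suffix -one.
Number the chain so that numbering from this end puts the carbonyl group at C-2 rather than C-7.
That gives the carbonyl at C-2; an ethyl group at C-4.
Putting it together: 4-ethyloctan-2-one.

4-ethyloctan-2-one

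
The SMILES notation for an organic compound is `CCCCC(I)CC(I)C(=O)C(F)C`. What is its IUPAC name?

2-fluoro-4,6-diiododecan-3-one

The longest chain bearing the carbonyl is 10 carbons long (decane).
A ketone (C=O on an internal carbon) is the principal characteristic group, giving the suffix -one.
Choose the numbering such that numbering from this end puts the carbonyl group at C-3 rather than C-8.
With this numbering: the carbonyl at C-3; a fluoro group at C-2; iodo groups at C-4 and C-6.
The substituents are ordered alphabetically, ignoring any di-/tri- multipliers.
Putting it together: 2-fluoro-4,6-diiododecan-3-one.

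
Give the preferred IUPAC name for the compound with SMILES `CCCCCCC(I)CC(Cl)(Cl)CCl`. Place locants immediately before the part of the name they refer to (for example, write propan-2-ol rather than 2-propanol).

The longest carbon chain is 10 atoms: the parent is decane.
The numbering direction is chosen so that the substituent locant set {1,2,2,4} is lower than {7,9,9,10} at the first point of difference.
With this numbering: chloro groups at C-1 and C-2 (×2); an iodo group at C-4.
Prefixes are listed alphabetically: chloro, iodo.
Putting it together: 1,2,2-trichloro-4-iododecane.

1,2,2-trichloro-4-iododecane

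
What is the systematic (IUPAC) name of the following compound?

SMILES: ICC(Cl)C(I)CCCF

The parent chain contains 6 carbons (hexane).
Number the chain so that the substituent locant set {1,2,3,6} is lower than {1,4,5,6} at the first point of difference.
This places a chloro group at C-2; a fluoro group at C-6; iodo groups at C-1 and C-3.
The substituents are ordered alphabetically, ignoring any di-/tri- multipliers.
Assembling the pieces gives 2-chloro-6-fluoro-1,3-diiodohexane.

2-chloro-6-fluoro-1,3-diiodohexane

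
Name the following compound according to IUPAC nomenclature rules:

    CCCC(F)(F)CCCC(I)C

The longest carbon chain is 9 atoms: the parent is nonane.
The numbering direction is chosen so that the substituent locant set {2,6,6} is lower than {4,4,8} at the first point of difference.
That gives two fluoro groups at C-6; an iodo group at C-2.
Prefixes are listed alphabetically: fluoro, iodo.
Assembling the pieces gives 6,6-difluoro-2-iodononane.

6,6-difluoro-2-iodononane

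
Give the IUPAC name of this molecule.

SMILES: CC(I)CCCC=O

5-iodohexanal

The longest carbon chain that includes the –CHO group has 6 carbons, so the parent hydride is hexane.
The highest-priority functional group is an aldehyde (terminal –CHO), so the name ends in -al.
Choose the numbering such that the aldehyde carbon is C-1 by definition.
This places an iodo group at C-5.
Assembling the pieces gives 5-iodohexanal.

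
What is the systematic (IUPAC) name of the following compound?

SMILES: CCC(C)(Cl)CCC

The parent chain contains 6 carbons (hexane).
The numbering direction is chosen so that the substituent locant set {3,3} is lower than {4,4} at the first point of difference.
This places a chloro group at C-3; a methyl group at C-3.
Prefixes are listed alphabetically: chloro, methyl.
Assembling the pieces gives 3-chloro-3-methylhexane.

3-chloro-3-methylhexane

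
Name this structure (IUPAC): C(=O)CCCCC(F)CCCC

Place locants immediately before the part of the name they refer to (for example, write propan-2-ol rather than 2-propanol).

Counting along the main chain through the –CHO group gives 10 carbons: the parent is decane.
The principal characteristic group is an aldehyde (terminal –CHO), named with the suffix -al.
Number the chain so that the aldehyde carbon is C-1 by definition.
This places a fluoro group at C-6.
Assembling the pieces gives 6-fluorodecanal.

6-fluorodecanal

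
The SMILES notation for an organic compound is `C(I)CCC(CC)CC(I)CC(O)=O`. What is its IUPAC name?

The longest chain bearing the –COOH group is 8 carbons long (octane).
The highest-priority functional group is a carboxylic acid (terminal –COOH), so the name ends in -oic acid.
Number the chain so that the carboxylic acid carbon is C-1 by definition.
With this numbering: an ethyl group at C-5; iodo groups at C-3 and C-8.
Substituent prefixes are cited in alphabetical order (multiplying prefixes like di-/tri- are ignored for ordering).
The name is 5-ethyl-3,8-diiodooctanoic acid.

5-ethyl-3,8-diiodooctanoic acid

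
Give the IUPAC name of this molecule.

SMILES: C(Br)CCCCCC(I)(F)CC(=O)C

The longest carbon chain that includes the carbonyl has 10 carbons, so the parent hydride is decane.
A ketone (C=O on an internal carbon) is the principal characteristic group, giving the suffix -one.
Number the chain so that numbering from this end puts the carbonyl group at C-2 rather than C-9.
This places the carbonyl at C-2; a bromo group at C-10; a fluoro group at C-4; an iodo group at C-4.
Prefixes are listed alphabetically: bromo, fluoro, iodo.
The name is 10-bromo-4-fluoro-4-iododecan-2-one.

10-bromo-4-fluoro-4-iododecan-2-one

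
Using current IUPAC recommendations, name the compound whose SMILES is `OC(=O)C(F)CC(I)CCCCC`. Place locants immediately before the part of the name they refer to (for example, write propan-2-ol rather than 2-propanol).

Counting along the main chain through the –COOH group gives 9 carbons: the parent is nonane.
A carboxylic acid (terminal –COOH) is the principal characteristic group, giving the suffix -oic acid.
Choose the numbering such that the carboxylic acid carbon is C-1 by definition.
With this numbering: a fluoro group at C-2; an iodo group at C-4.
Prefixes are listed alphabetically: fluoro, iodo.
Assembling the pieces gives 2-fluoro-4-iodononanoic acid.

2-fluoro-4-iodononanoic acid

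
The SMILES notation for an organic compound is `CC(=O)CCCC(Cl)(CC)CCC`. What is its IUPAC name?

6-chloro-6-ethylnonan-2-one

Counting along the main chain through the carbonyl gives 9 carbons: the parent is nonane.
The principal characteristic group is a ketone (C=O on an internal carbon), named with the suffix -one.
Choose the numbering such that numbering from this end puts the carbonyl group at C-2 rather than C-8.
That gives the carbonyl at C-2; a chloro group at C-6; an ethyl group at C-6.
Substituent prefixes are cited in alphabetical order (multiplying prefixes like di-/tri- are ignored for ordering).
Putting it together: 6-chloro-6-ethylnonan-2-one.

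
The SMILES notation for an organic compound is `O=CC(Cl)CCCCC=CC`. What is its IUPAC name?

2-chloronon-7-enal

The longest carbon chain that includes the –CHO group and the multiple bond has 9 carbons, so the parent hydride is nonane.
The highest-priority functional group is an aldehyde (terminal –CHO), so the name ends in -al.
The chain contains a C=C double bond, so the unsaturation ending is -ene.
The numbering direction is chosen so that the aldehyde carbon is C-1 by definition.
That gives the double bond between C-7 and C-8; a chloro group at C-2.
Assembling the pieces gives 2-chloronon-7-enal.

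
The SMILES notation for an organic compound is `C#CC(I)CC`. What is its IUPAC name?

3-iodopent-1-yne

Counting along the main chain through the multiple bond gives 5 carbons: the parent is pentane.
A C≡C triple bond in the chain gives the infix -yne-.
Number the chain so that numbering from this end puts the triple bond at C-1 rather than C-4.
That gives the triple bond between C-1 and C-2; an iodo group at C-3.
The name is 3-iodopent-1-yne.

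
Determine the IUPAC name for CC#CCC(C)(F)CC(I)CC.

5-fluoro-7-iodo-5-methylnon-2-yne

The longest carbon chain that includes the multiple bond has 9 carbons, so the parent hydride is nonane.
The chain contains a C≡C triple bond, so the unsaturation ending is -yne.
The numbering direction is chosen so that numbering from this end puts the triple bond at C-2 rather than C-7.
That gives the triple bond between C-2 and C-3; a fluoro group at C-5; an iodo group at C-7; a methyl group at C-5.
Substituent prefixes are cited in alphabetical order (multiplying prefixes like di-/tri- are ignored for ordering).
Assembling the pieces gives 5-fluoro-7-iodo-5-methylnon-2-yne.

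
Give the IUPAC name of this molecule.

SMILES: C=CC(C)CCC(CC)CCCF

6-ethyl-9-fluoro-3-methylnon-1-ene

The longest chain bearing the multiple bond is 9 carbons long (nonane).
There is one C=C double bond, indicated by the ending -ene.
Choose the numbering such that numbering from this end puts the double bond at C-1 rather than C-8.
This places the double bond between C-1 and C-2; an ethyl group at C-6; a fluoro group at C-9; a methyl group at C-3.
Substituent prefixes are cited in alphabetical order (multiplying prefixes like di-/tri- are ignored for ordering).
Assembling the pieces gives 6-ethyl-9-fluoro-3-methylnon-1-ene.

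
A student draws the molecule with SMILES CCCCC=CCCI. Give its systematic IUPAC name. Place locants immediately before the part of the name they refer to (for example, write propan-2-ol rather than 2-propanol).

The longest chain bearing the multiple bond is 8 carbons long (octane).
There is one C=C double bond, indicated by the ending -ene.
Number the chain so that numbering from this end puts the double bond at C-3 rather than C-5.
That gives the double bond between C-3 and C-4; an iodo group at C-1.
Putting it together: 1-iodooct-3-ene.

1-iodooct-3-ene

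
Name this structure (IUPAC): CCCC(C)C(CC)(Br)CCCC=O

5-bromo-5-ethyl-6-methylnonanal

The longest chain bearing the –CHO group is 9 carbons long (nonane).
The principal characteristic group is an aldehyde (terminal –CHO), named with the suffix -al.
The numbering direction is chosen so that the aldehyde carbon is C-1 by definition.
This places a bromo group at C-5; an ethyl group at C-5; a methyl group at C-6.
Substituent prefixes are cited in alphabetical order (multiplying prefixes like di-/tri- are ignored for ordering).
Putting it together: 5-bromo-5-ethyl-6-methylnonanal.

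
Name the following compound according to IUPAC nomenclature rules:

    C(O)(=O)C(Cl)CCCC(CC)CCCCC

2-chloro-6-ethylundecanoic acid

The longest chain bearing the –COOH group is 11 carbons long (undecane).
The principal characteristic group is a carboxylic acid (terminal –COOH), named with the suffix -oic acid.
Choose the numbering such that the carboxylic acid carbon is C-1 by definition.
This places a chloro group at C-2; an ethyl group at C-6.
Substituent prefixes are cited in alphabetical order (multiplying prefixes like di-/tri- are ignored for ordering).
Assembling the pieces gives 2-chloro-6-ethylundecanoic acid.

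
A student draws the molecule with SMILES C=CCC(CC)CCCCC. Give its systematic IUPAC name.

4-ethylnon-1-ene

Counting along the main chain through the multiple bond gives 9 carbons: the parent is nonane.
A C=C double bond in the chain gives the infix -ene-.
The numbering direction is chosen so that numbering from this end puts the double bond at C-1 rather than C-8.
This places the double bond between C-1 and C-2; an ethyl group at C-4.
Putting it together: 4-ethylnon-1-ene.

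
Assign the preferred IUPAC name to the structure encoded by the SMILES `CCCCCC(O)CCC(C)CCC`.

The longest chain bearing the –OH group is 12 carbons long (dodecane).
An alcohol (–OH) is the principal characteristic group, giving the suffix -ol.
Number the chain so that numbering from this end puts the hydroxyl group at C-6 rather than C-7.
That gives the hydroxyl at C-6; a methyl group at C-9.
Assembling the pieces gives 9-methyldodecan-6-ol.

9-methyldodecan-6-ol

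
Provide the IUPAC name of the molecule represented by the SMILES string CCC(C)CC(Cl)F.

The longest carbon chain is 5 atoms: the parent is pentane.
Number the chain so that the substituent locant set {1,1,3} is lower than {3,5,5} at the first point of difference.
This places a chloro group at C-1; a fluoro group at C-1; a methyl group at C-3.
Substituent prefixes are cited in alphabetical order (multiplying prefixes like di-/tri- are ignored for ordering).
The name is 1-chloro-1-fluoro-3-methylpentane.

1-chloro-1-fluoro-3-methylpentane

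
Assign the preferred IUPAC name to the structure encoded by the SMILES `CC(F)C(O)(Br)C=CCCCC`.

3-bromo-2-fluoronon-4-en-3-ol

The longest chain bearing the –OH group and the multiple bond is 9 carbons long (nonane).
An alcohol (–OH) is the principal characteristic group, giving the suffix -ol.
A C=C double bond in the chain gives the infix -ene-.
The numbering direction is chosen so that numbering from this end puts the hydroxyl group at C-3 rather than C-7.
That gives the hydroxyl at C-3; the double bond between C-4 and C-5; a bromo group at C-3; a fluoro group at C-2.
The substituents are ordered alphabetically, ignoring any di-/tri- multipliers.
Assembling the pieces gives 3-bromo-2-fluoronon-4-en-3-ol.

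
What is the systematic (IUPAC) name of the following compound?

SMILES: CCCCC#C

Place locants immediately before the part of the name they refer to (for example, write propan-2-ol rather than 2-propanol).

The longest chain bearing the multiple bond is 6 carbons long (hexane).
The chain contains a C≡C triple bond, so the unsaturation ending is -yne.
Choose the numbering such that numbering from this end puts the triple bond at C-1 rather than C-5.
That gives the triple bond between C-1 and C-2.
Putting it together: hex-1-yne.

hex-1-yne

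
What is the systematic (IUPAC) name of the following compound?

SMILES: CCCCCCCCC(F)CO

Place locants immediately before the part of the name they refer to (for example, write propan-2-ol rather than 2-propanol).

The longest carbon chain that includes the –OH group has 10 carbons, so the parent hydride is decane.
The principal characteristic group is an alcohol (–OH), named with the suffix -ol.
The numbering direction is chosen so that numbering from this end puts the hydroxyl group at C-1 rather than C-10.
This places the hydroxyl at C-1; a fluoro group at C-2.
Putting it together: 2-fluorodecan-1-ol.

2-fluorodecan-1-ol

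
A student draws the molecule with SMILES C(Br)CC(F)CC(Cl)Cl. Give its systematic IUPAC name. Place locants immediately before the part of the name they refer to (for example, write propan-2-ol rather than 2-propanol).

The longest continuous carbon chain has 5 atoms, so the parent hydride is pentane.
The numbering direction is chosen so that the substituent locant set {1,1,3,5} is lower than {1,3,5,5} at the first point of difference.
With this numbering: a bromo group at C-5; two chloro groups at C-1; a fluoro group at C-3.
Prefixes are listed alphabetically: bromo, chloro, fluoro.
Assembling the pieces gives 5-bromo-1,1-dichloro-3-fluoropentane.

5-bromo-1,1-dichloro-3-fluoropentane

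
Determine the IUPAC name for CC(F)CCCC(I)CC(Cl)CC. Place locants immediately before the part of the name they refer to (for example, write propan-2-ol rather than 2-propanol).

8-chloro-2-fluoro-6-iododecane

The longest continuous carbon chain has 10 atoms, so the parent hydride is decane.
Choose the numbering such that the substituent locant set {2,6,8} is lower than {3,5,9} at the first point of difference.
This places a chloro group at C-8; a fluoro group at C-2; an iodo group at C-6.
Prefixes are listed alphabetically: chloro, fluoro, iodo.
Putting it together: 8-chloro-2-fluoro-6-iododecane.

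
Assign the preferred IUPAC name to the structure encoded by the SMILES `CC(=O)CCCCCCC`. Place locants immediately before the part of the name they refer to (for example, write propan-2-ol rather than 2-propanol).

nonan-2-one

Counting along the main chain through the carbonyl gives 9 carbons: the parent is nonane.
The principal characteristic group is a ketone (C=O on an internal carbon), named with the suffix -one.
Choose the numbering such that numbering from this end puts the carbonyl group at C-2 rather than C-8.
That gives the carbonyl at C-2.
The name is nonan-2-one.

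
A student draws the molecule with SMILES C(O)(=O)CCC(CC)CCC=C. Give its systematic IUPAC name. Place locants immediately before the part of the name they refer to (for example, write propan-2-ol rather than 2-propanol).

4-ethyloct-7-enoic acid

The longest chain bearing the –COOH group and the multiple bond is 8 carbons long (octane).
The highest-priority functional group is a carboxylic acid (terminal –COOH), so the name ends in -oic acid.
The chain contains a C=C double bond, so the unsaturation ending is -ene.
Number the chain so that the carboxylic acid carbon is C-1 by definition.
That gives the double bond between C-7 and C-8; an ethyl group at C-4.
Putting it together: 4-ethyloct-7-enoic acid.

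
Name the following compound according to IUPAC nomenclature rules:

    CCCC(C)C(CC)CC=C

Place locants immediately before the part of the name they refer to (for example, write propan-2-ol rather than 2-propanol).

4-ethyl-5-methyloct-1-ene

The longest chain bearing the multiple bond is 8 carbons long (octane).
A C=C double bond in the chain gives the infix -ene-.
The numbering direction is chosen so that numbering from this end puts the double bond at C-1 rather than C-7.
With this numbering: the double bond between C-1 and C-2; an ethyl group at C-4; a methyl group at C-5.
Prefixes are listed alphabetically: ethyl, methyl.
Assembling the pieces gives 4-ethyl-5-methyloct-1-ene.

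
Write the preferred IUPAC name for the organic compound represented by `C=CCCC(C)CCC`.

The longest carbon chain that includes the multiple bond has 8 carbons, so the parent hydride is octane.
The chain contains a C=C double bond, so the unsaturation ending is -ene.
Choose the numbering such that numbering from this end puts the double bond at C-1 rather than C-7.
That gives the double bond between C-1 and C-2; a methyl group at C-5.
The name is 5-methyloct-1-ene.

5-methyloct-1-ene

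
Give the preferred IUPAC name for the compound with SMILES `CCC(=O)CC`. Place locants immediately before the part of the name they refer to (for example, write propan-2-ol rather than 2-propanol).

pentan-3-one

Counting along the main chain through the carbonyl gives 5 carbons: the parent is pentane.
The principal characteristic group is a ketone (C=O on an internal carbon), named with the suffix -one.
Both numbering directions give the same locant set; either may be used.
With this numbering: the carbonyl at C-3.
Putting it together: pentan-3-one.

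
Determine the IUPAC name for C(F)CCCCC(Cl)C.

The parent chain contains 7 carbons (heptane).
Choose the numbering such that the substituent locant set {1,6} is lower than {2,7} at the first point of difference.
This places a chloro group at C-6; a fluoro group at C-1.
The substituents are ordered alphabetically, ignoring any di-/tri- multipliers.
The name is 6-chloro-1-fluoroheptane.

6-chloro-1-fluoroheptane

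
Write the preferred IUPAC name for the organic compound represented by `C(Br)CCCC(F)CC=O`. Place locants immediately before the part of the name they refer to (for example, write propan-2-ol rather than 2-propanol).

The longest chain bearing the –CHO group is 7 carbons long (heptane).
The highest-priority functional group is an aldehyde (terminal –CHO), so the name ends in -al.
Choose the numbering such that the aldehyde carbon is C-1 by definition.
This places a bromo group at C-7; a fluoro group at C-3.
Substituent prefixes are cited in alphabetical order (multiplying prefixes like di-/tri- are ignored for ordering).
Putting it together: 7-bromo-3-fluoroheptanal.

7-bromo-3-fluoroheptanal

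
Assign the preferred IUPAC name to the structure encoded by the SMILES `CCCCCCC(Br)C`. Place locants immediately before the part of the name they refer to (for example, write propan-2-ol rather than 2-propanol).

2-bromooctane

The longest carbon chain is 8 atoms: the parent is octane.
The numbering direction is chosen so that the substituent locant set {2} is lower than {7} at the first point of difference.
This places a bromo group at C-2.
Putting it together: 2-bromooctane.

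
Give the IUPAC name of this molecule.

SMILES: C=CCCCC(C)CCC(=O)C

5-methyldec-9-en-2-one

The longest chain bearing the carbonyl and the multiple bond is 10 carbons long (decane).
The principal characteristic group is a ketone (C=O on an internal carbon), named with the suffix -one.
The chain contains a C=C double bond, so the unsaturation ending is -ene.
Choose the numbering such that numbering from this end puts the carbonyl group at C-2 rather than C-9.
This places the carbonyl at C-2; the double bond between C-9 and C-10; a methyl group at C-5.
Putting it together: 5-methyldec-9-en-2-one.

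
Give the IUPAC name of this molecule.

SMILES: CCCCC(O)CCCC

The longest carbon chain that includes the –OH group has 9 carbons, so the parent hydride is nonane.
The highest-priority functional group is an alcohol (–OH), so the name ends in -ol.
The molecule is symmetric, so either numbering direction gives the same locants.
With this numbering: the hydroxyl at C-5.
Assembling the pieces gives nonan-5-ol.

nonan-5-ol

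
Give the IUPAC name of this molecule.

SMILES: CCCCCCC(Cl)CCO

Counting along the main chain through the –OH group gives 9 carbons: the parent is nonane.
The highest-priority functional group is an alcohol (–OH), so the name ends in -ol.
The numbering direction is chosen so that numbering from this end puts the hydroxyl group at C-1 rather than C-9.
That gives the hydroxyl at C-1; a chloro group at C-3.
Putting it together: 3-chlorononan-1-ol.

3-chlorononan-1-ol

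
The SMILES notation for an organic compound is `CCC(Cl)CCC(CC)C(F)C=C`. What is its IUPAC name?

The longest carbon chain that includes the multiple bond has 9 carbons, so the parent hydride is nonane.
A C=C double bond in the chain gives the infix -ene-.
Number the chain so that numbering from this end puts the double bond at C-1 rather than C-8.
That gives the double bond between C-1 and C-2; a chloro group at C-7; an ethyl group at C-4; a fluoro group at C-3.
Substituent prefixes are cited in alphabetical order (multiplying prefixes like di-/tri- are ignored for ordering).
Putting it together: 7-chloro-4-ethyl-3-fluoronon-1-ene.

7-chloro-4-ethyl-3-fluoronon-1-ene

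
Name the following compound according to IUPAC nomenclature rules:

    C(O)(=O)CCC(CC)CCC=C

Counting along the main chain through the –COOH group and the multiple bond gives 8 carbons: the parent is octane.
The highest-priority functional group is a carboxylic acid (terminal –COOH), so the name ends in -oic acid.
There is one C=C double bond, indicated by the ending -ene.
The numbering direction is chosen so that the carboxylic acid carbon is C-1 by definition.
That gives the double bond between C-7 and C-8; an ethyl group at C-4.
Assembling the pieces gives 4-ethyloct-7-enoic acid.

4-ethyloct-7-enoic acid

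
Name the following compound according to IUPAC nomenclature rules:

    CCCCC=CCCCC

The longest carbon chain that includes the multiple bond has 10 carbons, so the parent hydride is decane.
A C=C double bond in the chain gives the infix -ene-.
The molecule is symmetric, so either numbering direction gives the same locants.
That gives the double bond between C-5 and C-6.
Putting it together: dec-5-ene.

dec-5-ene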